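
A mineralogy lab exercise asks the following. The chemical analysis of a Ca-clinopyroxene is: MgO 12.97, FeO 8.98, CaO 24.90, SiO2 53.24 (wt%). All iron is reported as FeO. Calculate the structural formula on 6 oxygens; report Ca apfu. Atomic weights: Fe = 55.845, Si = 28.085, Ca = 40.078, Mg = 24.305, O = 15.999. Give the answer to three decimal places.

1.000 Ca apfu

MgO (M=40.304): mol = 0.32180; Mg = 0.32180, O = 0.32180.
FeO (M=71.844): mol = 0.12499; Fe = 0.12499, O = 0.12499.
CaO (M=56.077): mol = 0.44403; Ca = 0.44403, O = 0.44403.
SiO2 (M=60.083): mol = 0.88611; Si = 0.88611, O = 1.77222.
ΣO = 2.66304; factor = 6/ΣO = 2.25306.
Ca apfu = 0.44403 × 2.25306 = 1.000.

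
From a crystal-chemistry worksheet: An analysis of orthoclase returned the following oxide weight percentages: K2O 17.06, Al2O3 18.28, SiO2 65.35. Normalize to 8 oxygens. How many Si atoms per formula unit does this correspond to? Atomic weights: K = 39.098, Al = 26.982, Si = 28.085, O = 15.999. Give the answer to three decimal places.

3.006 Si apfu

17.06 wt% K2O ÷ 94.195 g/mol = 0.18111 mol, giving 0.36222 K and 0.18111 O.
18.28 wt% Al2O3 ÷ 101.961 g/mol = 0.17928 mol, giving 0.35856 Al and 0.53784 O.
65.35 wt% SiO2 ÷ 60.083 g/mol = 1.08766 mol, giving 1.08766 Si and 2.17532 O.
Oxygen sums to 2.89427; scaling by 8/2.89427 = 2.76408 puts the formula on 8 O.
Si: 1.08766 × 2.76408 = 3.006 atoms per formula unit.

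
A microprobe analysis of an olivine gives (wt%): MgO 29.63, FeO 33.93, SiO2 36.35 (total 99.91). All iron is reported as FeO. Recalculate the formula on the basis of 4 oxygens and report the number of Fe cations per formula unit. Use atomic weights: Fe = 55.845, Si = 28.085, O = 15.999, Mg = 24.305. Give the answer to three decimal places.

MgO: 29.63/40.304 = 0.73516 mol → 0.73516 mol Mg, 0.73516 mol O.
FeO: 33.93/71.844 = 0.47227 mol → 0.47227 mol Fe, 0.47227 mol O.
SiO2: 36.35/60.083 = 0.60500 mol → 0.60500 mol Si, 1.21000 mol O.
Total oxygen = 2.41743 mol. Normalization factor = 4/2.41743 = 1.65465.
Fe per 4 O = 0.47227 × 1.65465 = 0.781.

0.781 Fe apfu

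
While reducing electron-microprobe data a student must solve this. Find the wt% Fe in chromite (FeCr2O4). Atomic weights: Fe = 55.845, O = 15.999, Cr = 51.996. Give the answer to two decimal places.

24.95 mass %

M(FeCr2O4) = 223.833 g/mol.
Fe contributes 1 × 55.845 = 55.845 g per mole.
55.845/223.833 = 0.2495 → 24.95%.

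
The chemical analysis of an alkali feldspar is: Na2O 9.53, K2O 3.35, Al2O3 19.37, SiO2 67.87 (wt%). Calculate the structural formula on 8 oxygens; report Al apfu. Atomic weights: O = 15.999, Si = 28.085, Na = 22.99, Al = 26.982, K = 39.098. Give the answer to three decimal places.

1.007 Al apfu

9.53 wt% Na2O ÷ 61.979 g/mol = 0.15376 mol, giving 0.30752 Na and 0.15376 O.
3.35 wt% K2O ÷ 94.195 g/mol = 0.03556 mol, giving 0.07112 K and 0.03556 O.
19.37 wt% Al2O3 ÷ 101.961 g/mol = 0.18997 mol, giving 0.37994 Al and 0.56991 O.
67.87 wt% SiO2 ÷ 60.083 g/mol = 1.12960 mol, giving 1.12960 Si and 2.25920 O.
Oxygen sums to 3.01843; scaling by 8/3.01843 = 2.65038 puts the formula on 8 O.
Al: 0.37994 × 2.65038 = 1.007 atoms per formula unit.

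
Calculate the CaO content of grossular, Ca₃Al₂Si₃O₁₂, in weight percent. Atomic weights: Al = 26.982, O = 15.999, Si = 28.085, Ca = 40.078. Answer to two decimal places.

37.35 wt%

Formula mass = 450.441 g/mol.
3 Ca → 3.0000 mol CaO per formula unit; M(CaO) = 56.077, so CaO mass = 168.231 g.
168.231/450.441 × 100 = 37.35 wt%.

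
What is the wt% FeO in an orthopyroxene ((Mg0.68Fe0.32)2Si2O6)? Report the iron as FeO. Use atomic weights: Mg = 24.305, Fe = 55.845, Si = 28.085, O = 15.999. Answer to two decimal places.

20.81 wt%

Formula mass = 220.960 g/mol.
0.64 Fe → 0.6400 mol FeO per formula unit; M(FeO) = 71.844, so FeO mass = 45.980 g.
45.980/220.960 × 100 = 20.81 wt%.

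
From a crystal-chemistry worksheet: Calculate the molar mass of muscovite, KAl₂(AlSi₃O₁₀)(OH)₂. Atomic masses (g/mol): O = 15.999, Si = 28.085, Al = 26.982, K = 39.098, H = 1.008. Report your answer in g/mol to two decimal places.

M = 1·39.098 + 3·26.982 + 3·28.085 + 12·15.999 + 2·1.008

398.30 g/mol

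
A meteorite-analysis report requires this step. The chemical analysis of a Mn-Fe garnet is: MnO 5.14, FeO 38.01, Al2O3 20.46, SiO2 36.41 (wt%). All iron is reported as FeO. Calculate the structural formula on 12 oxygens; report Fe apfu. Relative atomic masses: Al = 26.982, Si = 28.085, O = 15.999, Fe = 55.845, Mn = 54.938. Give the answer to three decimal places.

2.628 Fe apfu

MnO: 5.14/70.937 = 0.07246 mol → 0.07246 mol Mn, 0.07246 mol O.
FeO: 38.01/71.844 = 0.52906 mol → 0.52906 mol Fe, 0.52906 mol O.
Al2O3: 20.46/101.961 = 0.20066 mol → 0.40132 mol Al, 0.60198 mol O.
SiO2: 36.41/60.083 = 0.60600 mol → 0.60600 mol Si, 1.21200 mol O.
Total oxygen = 2.41550 mol. Normalization factor = 12/2.41550 = 4.96792.
Fe per 12 O = 0.52906 × 4.96792 = 2.628.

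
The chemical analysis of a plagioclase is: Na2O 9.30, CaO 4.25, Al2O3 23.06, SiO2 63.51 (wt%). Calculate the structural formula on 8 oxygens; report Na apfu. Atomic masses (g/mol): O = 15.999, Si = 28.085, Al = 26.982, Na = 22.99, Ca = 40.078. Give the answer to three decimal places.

Na2O: 9.30/61.979 = 0.15005 mol → 0.30010 mol Na, 0.15005 mol O.
CaO: 4.25/56.077 = 0.07579 mol → 0.07579 mol Ca, 0.07579 mol O.
Al2O3: 23.06/101.961 = 0.22616 mol → 0.45232 mol Al, 0.67848 mol O.
SiO2: 63.51/60.083 = 1.05704 mol → 1.05704 mol Si, 2.11408 mol O.
Total oxygen = 3.01840 mol. Normalization factor = 8/3.01840 = 2.65041.
Na per 8 O = 0.30010 × 2.65041 = 0.795.

0.795 Na apfu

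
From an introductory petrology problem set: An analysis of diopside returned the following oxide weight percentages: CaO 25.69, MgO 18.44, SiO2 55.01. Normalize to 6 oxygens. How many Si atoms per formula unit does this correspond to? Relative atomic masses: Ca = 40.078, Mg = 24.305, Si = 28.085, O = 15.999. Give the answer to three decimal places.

25.69 wt% CaO ÷ 56.077 g/mol = 0.45812 mol, giving 0.45812 Ca and 0.45812 O.
18.44 wt% MgO ÷ 40.304 g/mol = 0.45752 mol, giving 0.45752 Mg and 0.45752 O.
55.01 wt% SiO2 ÷ 60.083 g/mol = 0.91557 mol, giving 0.91557 Si and 1.83114 O.
Oxygen sums to 2.74678; scaling by 6/2.74678 = 2.18438 puts the formula on 6 O.
Si: 0.91557 × 2.18438 = 2.000 atoms per formula unit.

2.000 Si apfu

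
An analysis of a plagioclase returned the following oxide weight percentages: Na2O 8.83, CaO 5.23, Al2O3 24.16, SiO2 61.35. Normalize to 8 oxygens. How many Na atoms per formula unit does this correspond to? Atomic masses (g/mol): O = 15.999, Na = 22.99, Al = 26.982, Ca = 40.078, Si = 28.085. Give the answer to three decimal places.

Na2O (M=61.979): mol = 0.14247; Na = 0.28494, O = 0.14247.
CaO (M=56.077): mol = 0.09326; Ca = 0.09326, O = 0.09326.
Al2O3 (M=101.961): mol = 0.23695; Al = 0.47390, O = 0.71085.
SiO2 (M=60.083): mol = 1.02109; Si = 1.02109, O = 2.04218.
ΣO = 2.98876; factor = 8/ΣO = 2.67670.
Na apfu = 0.28494 × 2.67670 = 0.763.

0.763 Na apfu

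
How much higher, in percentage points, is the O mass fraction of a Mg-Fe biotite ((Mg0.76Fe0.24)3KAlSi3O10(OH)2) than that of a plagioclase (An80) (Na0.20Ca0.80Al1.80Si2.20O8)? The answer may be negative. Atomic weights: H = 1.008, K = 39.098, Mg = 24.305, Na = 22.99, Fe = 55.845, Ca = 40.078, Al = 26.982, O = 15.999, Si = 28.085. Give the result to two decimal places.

M((Mg0.76Fe0.24)3KAlSi3O10(OH)2) = 439.963 g/mol, so wt% O = 191.988/439.963 × 100 = 43.64%.
M(Na0.20Ca0.80Al1.80Si2.20O8) = 275.007 g/mol, so wt% O = 127.992/275.007 × 100 = 46.54%.
43.64 − 46.54 = -2.90 pp.

-2.90 percentage points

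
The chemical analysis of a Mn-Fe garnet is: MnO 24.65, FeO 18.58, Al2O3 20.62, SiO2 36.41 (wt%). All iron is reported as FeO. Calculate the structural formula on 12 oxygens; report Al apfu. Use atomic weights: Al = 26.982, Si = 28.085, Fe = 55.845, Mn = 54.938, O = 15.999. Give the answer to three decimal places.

24.65 wt% MnO ÷ 70.937 g/mol = 0.34749 mol, giving 0.34749 Mn and 0.34749 O.
18.58 wt% FeO ÷ 71.844 g/mol = 0.25862 mol, giving 0.25862 Fe and 0.25862 O.
20.62 wt% Al2O3 ÷ 101.961 g/mol = 0.20223 mol, giving 0.40446 Al and 0.60669 O.
36.41 wt% SiO2 ÷ 60.083 g/mol = 0.60600 mol, giving 0.60600 Si and 1.21200 O.
Oxygen sums to 2.42480; scaling by 12/2.42480 = 4.94886 puts the formula on 12 O.
Al: 0.40446 × 4.94886 = 2.002 atoms per formula unit.

2.002 Al apfu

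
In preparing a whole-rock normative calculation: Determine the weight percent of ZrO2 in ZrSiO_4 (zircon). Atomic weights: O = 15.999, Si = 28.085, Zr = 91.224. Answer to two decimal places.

67.22 wt%

Formula mass = 183.305 g/mol.
1 Zr → 1.0000 mol ZrO2 per formula unit; M(ZrO2) = 123.222, so ZrO2 mass = 123.222 g.
123.222/183.305 × 100 = 67.22 wt%.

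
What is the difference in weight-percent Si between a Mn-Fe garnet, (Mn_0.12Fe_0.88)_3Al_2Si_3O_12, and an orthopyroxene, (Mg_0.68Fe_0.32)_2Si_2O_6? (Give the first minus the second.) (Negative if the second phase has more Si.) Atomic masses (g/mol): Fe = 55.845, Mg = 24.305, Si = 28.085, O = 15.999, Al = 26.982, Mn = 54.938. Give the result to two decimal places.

-8.48 percentage points

First mineral: 84.255 g Si in 497.415 g formula = 16.94 wt% Si.
Second mineral: 56.170 g Si in 220.960 g formula = 25.42 wt% Si.
16.94% − 25.42% gives a difference of -8.48 percentage points.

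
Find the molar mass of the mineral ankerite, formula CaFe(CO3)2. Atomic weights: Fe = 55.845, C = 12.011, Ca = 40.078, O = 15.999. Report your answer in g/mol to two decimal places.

Ca: 1 × 40.078 = 40.0780
Fe: 1 × 55.845 = 55.8450
C: 2 × 12.011 = 24.0220
O: 6 × 15.999 = 95.9940
Summing the contributions gives the formula mass.

215.94 g/mol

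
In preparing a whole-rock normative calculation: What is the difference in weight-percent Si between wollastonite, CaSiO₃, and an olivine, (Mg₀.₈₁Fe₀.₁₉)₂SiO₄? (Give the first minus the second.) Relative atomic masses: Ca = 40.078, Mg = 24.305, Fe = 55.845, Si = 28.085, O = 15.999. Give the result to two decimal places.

M(CaSiO₃) = 116.160 g/mol, so wt% Si = 28.085/116.160 × 100 = 24.18%.
M((Mg₀.₈₁Fe₀.₁₉)₂SiO₄) = 152.676 g/mol, so wt% Si = 28.085/152.676 × 100 = 18.40%.
24.18 − 18.40 = 5.78 pp.

5.78 percentage points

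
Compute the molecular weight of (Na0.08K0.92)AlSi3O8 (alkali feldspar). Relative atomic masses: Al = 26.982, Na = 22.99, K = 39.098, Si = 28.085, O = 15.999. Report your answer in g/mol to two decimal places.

M = 0.08*22.99 + 0.92*39.098 + 1*26.982 + 3*28.085 + 8*15.999

277.04 g/mol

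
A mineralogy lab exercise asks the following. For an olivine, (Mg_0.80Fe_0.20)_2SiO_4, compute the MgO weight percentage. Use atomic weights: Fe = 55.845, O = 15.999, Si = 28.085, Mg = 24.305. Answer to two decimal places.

M((Mg_0.80Fe_0.20)_2SiO_4) = 153.307 g/mol; M(MgO) = 40.304 g/mol.
Moles MgO per formula unit = 1.60 Mg ÷ 1 = 1.6000.
MgO fraction = (1.6000 × 40.304) / 153.307 = 64.486/153.307 = 0.4206.

42.06 wt%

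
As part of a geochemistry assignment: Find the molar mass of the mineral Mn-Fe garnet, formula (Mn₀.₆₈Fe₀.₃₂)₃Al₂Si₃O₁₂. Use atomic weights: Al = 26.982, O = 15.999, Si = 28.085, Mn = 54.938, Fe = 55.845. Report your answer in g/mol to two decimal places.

495.89 g/mol

The formula mass is the sum 2.04·54.938 + 0.96·55.845 + 2·26.982 + 3·28.085 + 12·15.999.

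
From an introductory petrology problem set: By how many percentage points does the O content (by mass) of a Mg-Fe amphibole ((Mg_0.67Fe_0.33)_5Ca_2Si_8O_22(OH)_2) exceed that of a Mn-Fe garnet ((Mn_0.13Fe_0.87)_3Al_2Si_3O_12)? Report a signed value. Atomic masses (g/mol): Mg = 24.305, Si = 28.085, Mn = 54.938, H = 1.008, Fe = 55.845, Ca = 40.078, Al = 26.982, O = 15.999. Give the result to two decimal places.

5.82 percentage points

M((Mg_0.67Fe_0.33)_5Ca_2Si_8O_22(OH)_2) = 864.394 g/mol, so wt% O = 383.976/864.394 × 100 = 44.42%.
M((Mn_0.13Fe_0.87)_3Al_2Si_3O_12) = 497.388 g/mol, so wt% O = 191.988/497.388 × 100 = 38.60%.
44.42 − 38.60 = 5.82 pp.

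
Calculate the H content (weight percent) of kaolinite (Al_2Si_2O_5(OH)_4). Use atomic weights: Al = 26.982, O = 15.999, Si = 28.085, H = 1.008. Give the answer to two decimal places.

M(Al_2Si_2O_5(OH)_4) = 258.157 g/mol.
H contributes 4 × 1.008 = 4.032 g per mole.
4.032/258.157 = 0.0156 → 1.56%.

1.56 weight percent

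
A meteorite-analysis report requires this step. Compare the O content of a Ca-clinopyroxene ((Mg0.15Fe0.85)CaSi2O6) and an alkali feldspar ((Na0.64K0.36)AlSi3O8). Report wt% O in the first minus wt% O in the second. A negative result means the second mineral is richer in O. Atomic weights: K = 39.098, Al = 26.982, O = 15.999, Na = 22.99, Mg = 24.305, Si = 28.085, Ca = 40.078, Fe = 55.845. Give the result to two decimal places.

M((Mg0.15Fe0.85)CaSi2O6) = 243.356 g/mol, so wt% O = 95.994/243.356 × 100 = 39.45%.
M((Na0.64K0.36)AlSi3O8) = 268.018 g/mol, so wt% O = 127.992/268.018 × 100 = 47.76%.
39.45 − 47.76 = -8.31 pp.

-8.31 percentage points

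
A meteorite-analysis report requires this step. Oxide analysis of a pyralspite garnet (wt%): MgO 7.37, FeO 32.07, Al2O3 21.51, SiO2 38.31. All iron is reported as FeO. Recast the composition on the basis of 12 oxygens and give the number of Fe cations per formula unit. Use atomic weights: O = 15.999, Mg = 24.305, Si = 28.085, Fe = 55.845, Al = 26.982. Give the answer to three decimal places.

2.111 Fe apfu

MgO (M=40.304): mol = 0.18286; Mg = 0.18286, O = 0.18286.
FeO (M=71.844): mol = 0.44638; Fe = 0.44638, O = 0.44638.
Al2O3 (M=101.961): mol = 0.21096; Al = 0.42192, O = 0.63288.
SiO2 (M=60.083): mol = 0.63762; Si = 0.63762, O = 1.27524.
ΣO = 2.53736; factor = 12/ΣO = 4.72932.
Fe apfu = 0.44638 × 4.72932 = 2.111.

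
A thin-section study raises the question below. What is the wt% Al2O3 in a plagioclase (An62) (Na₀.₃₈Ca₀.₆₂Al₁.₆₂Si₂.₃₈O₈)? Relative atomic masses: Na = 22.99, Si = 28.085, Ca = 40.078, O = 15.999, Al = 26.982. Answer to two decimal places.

30.35 wt%

Molar mass of Na₀.₃₈Ca₀.₆₂Al₁.₆₂Si₂.₃₈O₈ = 0.38·22.99 + 0.62·40.078 + 1.62·26.982 + 2.38·28.085 + 8·15.999 = 272.130 g/mol.
Each formula unit contains 1.62 Al, equivalent to 1.62/2 = 0.8100 mol Al2O3.
M(Al2O3) = 2×26.982 + 3×15.999 = 101.961 g/mol.
Mass of Al2O3 per formula unit = 0.8100 × 101.961 = 82.588 g.
Al2O3 wt% = 82.588 / 272.130 × 100 = 30.35%.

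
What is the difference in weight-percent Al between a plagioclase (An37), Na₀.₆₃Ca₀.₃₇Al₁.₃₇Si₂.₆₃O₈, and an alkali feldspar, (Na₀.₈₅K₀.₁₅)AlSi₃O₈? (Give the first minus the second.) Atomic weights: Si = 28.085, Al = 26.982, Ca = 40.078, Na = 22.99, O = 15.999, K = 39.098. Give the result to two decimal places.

M(Na₀.₆₃Ca₀.₃₇Al₁.₃₇Si₂.₆₃O₈) = 268.133 g/mol, so wt% Al = 36.965/268.133 × 100 = 13.79%.
M((Na₀.₈₅K₀.₁₅)AlSi₃O₈) = 264.635 g/mol, so wt% Al = 26.982/264.635 × 100 = 10.20%.
13.79 − 10.20 = 3.59 pp.

3.59 percentage points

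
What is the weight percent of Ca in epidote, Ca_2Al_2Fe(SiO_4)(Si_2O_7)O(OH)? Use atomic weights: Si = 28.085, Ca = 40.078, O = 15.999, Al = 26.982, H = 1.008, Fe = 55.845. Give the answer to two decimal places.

16.59 wt%

Formula mass = 2×40.078 + 2×26.982 + 1×55.845 + 3×28.085 + 13×15.999 + 1×1.008 = 483.215 g/mol, of which 80.156 g is Ca.
So Ca makes up 80.156/483.215 = 0.1659 of the mass, i.e. 16.59%.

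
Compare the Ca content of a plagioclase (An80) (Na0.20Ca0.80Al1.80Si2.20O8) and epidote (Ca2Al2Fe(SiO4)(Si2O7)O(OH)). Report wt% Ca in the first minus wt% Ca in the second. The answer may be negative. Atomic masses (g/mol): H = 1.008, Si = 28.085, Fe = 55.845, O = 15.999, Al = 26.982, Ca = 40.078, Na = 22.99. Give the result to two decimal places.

-4.93 percentage points

M(Na0.20Ca0.80Al1.80Si2.20O8) = 275.007 g/mol, so wt% Ca = 32.062/275.007 × 100 = 11.66%.
M(Ca2Al2Fe(SiO4)(Si2O7)O(OH)) = 483.215 g/mol, so wt% Ca = 80.156/483.215 × 100 = 16.59%.
11.66 − 16.59 = -4.93 pp.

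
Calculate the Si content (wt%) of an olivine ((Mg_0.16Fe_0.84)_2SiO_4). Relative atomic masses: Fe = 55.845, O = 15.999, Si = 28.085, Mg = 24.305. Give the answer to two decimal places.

14.50 wt%

M((Mg_0.16Fe_0.84)_2SiO_4) = 193.678 g/mol.
Si contributes 1 × 28.085 = 28.085 g per mole.
28.085/193.678 = 0.1450 → 14.50%.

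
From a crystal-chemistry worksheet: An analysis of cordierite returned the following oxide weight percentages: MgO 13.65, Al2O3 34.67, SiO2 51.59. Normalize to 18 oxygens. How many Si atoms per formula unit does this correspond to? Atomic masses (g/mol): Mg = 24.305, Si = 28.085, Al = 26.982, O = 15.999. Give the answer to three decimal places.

MgO: 13.65/40.304 = 0.33868 mol → 0.33868 mol Mg, 0.33868 mol O.
Al2O3: 34.67/101.961 = 0.34003 mol → 0.68006 mol Al, 1.02009 mol O.
SiO2: 51.59/60.083 = 0.85865 mol → 0.85865 mol Si, 1.71730 mol O.
Total oxygen = 3.07607 mol. Normalization factor = 18/3.07607 = 5.85162.
Si per 18 O = 0.85865 × 5.85162 = 5.024.

5.024 Si apfu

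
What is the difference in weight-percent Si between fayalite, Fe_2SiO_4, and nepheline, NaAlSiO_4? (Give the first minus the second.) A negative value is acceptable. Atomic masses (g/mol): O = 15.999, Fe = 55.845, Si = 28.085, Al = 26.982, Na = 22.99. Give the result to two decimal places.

-5.99 percentage points

M(Fe_2SiO_4) = 203.771 g/mol, so wt% Si = 28.085/203.771 × 100 = 13.78%.
M(NaAlSiO_4) = 142.053 g/mol, so wt% Si = 28.085/142.053 × 100 = 19.77%.
13.78 − 19.77 = -5.99 pp.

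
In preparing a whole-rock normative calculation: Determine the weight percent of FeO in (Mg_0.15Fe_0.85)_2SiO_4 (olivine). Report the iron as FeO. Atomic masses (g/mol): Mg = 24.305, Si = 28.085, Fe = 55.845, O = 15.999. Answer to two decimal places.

M((Mg_0.15Fe_0.85)_2SiO_4) = 194.309 g/mol; M(FeO) = 71.844 g/mol.
Moles FeO per formula unit = 1.70 Fe ÷ 1 = 1.7000.
FeO fraction = (1.7000 × 71.844) / 194.309 = 122.135/194.309 = 0.6286.

62.86 wt%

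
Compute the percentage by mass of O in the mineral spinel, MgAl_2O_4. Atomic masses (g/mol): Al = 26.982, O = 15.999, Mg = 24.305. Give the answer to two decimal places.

Formula mass = 1×24.305 + 2×26.982 + 4×15.999 = 142.265 g/mol, of which 63.996 g is O.
So O makes up 63.996/142.265 = 0.4498 of the mass, i.e. 44.98%.

44.98 wt%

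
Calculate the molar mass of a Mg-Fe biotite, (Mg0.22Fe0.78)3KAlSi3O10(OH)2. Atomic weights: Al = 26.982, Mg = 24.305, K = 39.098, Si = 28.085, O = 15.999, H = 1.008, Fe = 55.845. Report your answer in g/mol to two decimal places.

491.06 g/mol

Mg: 0.66 × 24.305 = 16.0413
Fe: 2.34 × 55.845 = 130.6773
K: 1 × 39.098 = 39.0980
Al: 1 × 26.982 = 26.9820
Si: 3 × 28.085 = 84.2550
O: 12 × 15.999 = 191.9880
H: 2 × 1.008 = 2.0160
Summing the contributions gives the formula mass.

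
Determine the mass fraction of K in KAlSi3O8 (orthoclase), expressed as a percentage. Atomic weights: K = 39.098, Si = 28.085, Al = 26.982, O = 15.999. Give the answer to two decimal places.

14.05 weight percent

Molar mass of KAlSi3O8: 1*39.098 + 1*26.982 + 3*28.085 + 8*15.999 = 278.327 g/mol.
Mass of K per formula unit: 1 × 39.098 = 39.098 g.
Weight fraction K = 39.098 / 278.327 = 0.1405.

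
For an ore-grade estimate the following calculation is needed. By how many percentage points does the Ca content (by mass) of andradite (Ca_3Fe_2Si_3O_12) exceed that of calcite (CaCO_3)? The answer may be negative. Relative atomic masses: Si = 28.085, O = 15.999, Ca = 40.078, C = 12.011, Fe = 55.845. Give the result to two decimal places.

Ca in Ca_3Fe_2Si_3O_12: molar mass 508.167 g/mol; 3×40.078 = 120.234 g → 23.66 wt%.
Ca in CaCO_3: molar mass 100.086 g/mol; 1×40.078 = 40.078 g → 40.04 wt%.
Difference = 23.66 − 40.04 = -16.38 percentage points.

-16.38 percentage points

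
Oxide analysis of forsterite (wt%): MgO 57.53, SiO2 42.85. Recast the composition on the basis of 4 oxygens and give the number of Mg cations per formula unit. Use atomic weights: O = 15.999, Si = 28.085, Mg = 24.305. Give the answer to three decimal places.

57.53 wt% MgO ÷ 40.304 g/mol = 1.42740 mol, giving 1.42740 Mg and 1.42740 O.
42.85 wt% SiO2 ÷ 60.083 g/mol = 0.71318 mol, giving 0.71318 Si and 1.42636 O.
Oxygen sums to 2.85376; scaling by 4/2.85376 = 1.40166 puts the formula on 4 O.
Mg: 1.42740 × 1.40166 = 2.001 atoms per formula unit.

2.001 Mg apfu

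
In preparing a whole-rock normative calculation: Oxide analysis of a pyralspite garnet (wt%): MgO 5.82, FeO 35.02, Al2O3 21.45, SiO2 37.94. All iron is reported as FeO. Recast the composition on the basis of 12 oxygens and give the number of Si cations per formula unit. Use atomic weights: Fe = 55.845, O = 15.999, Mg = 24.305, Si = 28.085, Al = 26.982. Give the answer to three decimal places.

3.000 Si apfu

MgO: 5.82/40.304 = 0.14440 mol → 0.14440 mol Mg, 0.14440 mol O.
FeO: 35.02/71.844 = 0.48745 mol → 0.48745 mol Fe, 0.48745 mol O.
Al2O3: 21.45/101.961 = 0.21037 mol → 0.42074 mol Al, 0.63111 mol O.
SiO2: 37.94/60.083 = 0.63146 mol → 0.63146 mol Si, 1.26292 mol O.
Total oxygen = 2.52588 mol. Normalization factor = 12/2.52588 = 4.75082.
Si per 12 O = 0.63146 × 4.75082 = 3.000.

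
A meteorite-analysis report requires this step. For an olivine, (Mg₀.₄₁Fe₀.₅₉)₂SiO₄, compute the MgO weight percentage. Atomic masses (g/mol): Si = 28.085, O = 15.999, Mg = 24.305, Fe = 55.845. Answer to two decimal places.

Molar mass of (Mg₀.₄₁Fe₀.₅₉)₂SiO₄ = 0.82*24.305 + 1.18*55.845 + 1*28.085 + 4*15.999 = 177.908 g/mol.
Each formula unit contains 0.82 Mg, equivalent to 0.82/1 = 0.8200 mol MgO.
M(MgO) = 1×24.305 + 1×15.999 = 40.304 g/mol.
Mass of MgO per formula unit = 0.8200 × 40.304 = 33.049 g.
MgO wt% = 33.049 / 177.908 × 100 = 18.58%.

18.58 wt%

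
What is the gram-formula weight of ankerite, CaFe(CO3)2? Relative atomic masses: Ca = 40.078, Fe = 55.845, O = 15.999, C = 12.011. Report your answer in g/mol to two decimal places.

M = 1(40.078) + 1(55.845) + 2(12.011) + 6(15.999)

215.94 g/mol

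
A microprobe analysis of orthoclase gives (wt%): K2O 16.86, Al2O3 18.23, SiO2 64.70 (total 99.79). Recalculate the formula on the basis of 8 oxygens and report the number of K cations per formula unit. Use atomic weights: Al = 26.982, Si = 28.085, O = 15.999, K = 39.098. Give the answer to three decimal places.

0.998 K apfu

K2O (M=94.195): mol = 0.17899; K = 0.35798, O = 0.17899.
Al2O3 (M=101.961): mol = 0.17879; Al = 0.35758, O = 0.53637.
SiO2 (M=60.083): mol = 1.07684; Si = 1.07684, O = 2.15368.
ΣO = 2.86904; factor = 8/ΣO = 2.78839.
K apfu = 0.35798 × 2.78839 = 0.998.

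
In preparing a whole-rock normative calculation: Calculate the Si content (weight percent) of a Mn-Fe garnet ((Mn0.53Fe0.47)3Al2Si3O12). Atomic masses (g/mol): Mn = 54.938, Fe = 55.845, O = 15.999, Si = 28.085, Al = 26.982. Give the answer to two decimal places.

M((Mn0.53Fe0.47)3Al2Si3O12) = 496.300 g/mol.
Si contributes 3 × 28.085 = 84.255 g per mole.
84.255/496.300 = 0.1698 → 16.98%.

16.98 weight percent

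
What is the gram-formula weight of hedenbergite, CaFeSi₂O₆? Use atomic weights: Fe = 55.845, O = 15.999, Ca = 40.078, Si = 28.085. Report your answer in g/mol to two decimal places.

248.09 g/mol

The formula mass is the sum 1×40.078 + 1×55.845 + 2×28.085 + 6×15.999.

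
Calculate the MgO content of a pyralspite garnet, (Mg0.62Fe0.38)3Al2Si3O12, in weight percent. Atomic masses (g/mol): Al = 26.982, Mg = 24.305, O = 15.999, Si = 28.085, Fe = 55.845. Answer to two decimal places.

17.07 wt%

Formula mass = 439.078 g/mol.
1.86 Mg → 1.8600 mol MgO per formula unit; M(MgO) = 40.304, so MgO mass = 74.965 g.
74.965/439.078 × 100 = 17.07 wt%.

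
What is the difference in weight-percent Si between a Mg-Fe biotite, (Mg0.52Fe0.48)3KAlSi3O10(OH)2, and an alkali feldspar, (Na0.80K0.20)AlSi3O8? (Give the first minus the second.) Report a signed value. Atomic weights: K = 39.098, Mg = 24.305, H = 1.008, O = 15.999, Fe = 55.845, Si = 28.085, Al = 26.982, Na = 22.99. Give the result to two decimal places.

-13.53 percentage points

M((Mg0.52Fe0.48)3KAlSi3O10(OH)2) = 462.672 g/mol, so wt% Si = 84.255/462.672 × 100 = 18.21%.
M((Na0.80K0.20)AlSi3O8) = 265.441 g/mol, so wt% Si = 84.255/265.441 × 100 = 31.74%.
18.21 − 31.74 = -13.53 pp.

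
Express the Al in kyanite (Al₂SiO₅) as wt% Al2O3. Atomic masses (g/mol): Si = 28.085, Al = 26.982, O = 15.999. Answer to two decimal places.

62.92 wt%

Molar mass of Al₂SiO₅ = 2*26.982 + 1*28.085 + 5*15.999 = 162.044 g/mol.
Each formula unit contains 2 Al, equivalent to 2/2 = 1.0000 mol Al2O3.
M(Al2O3) = 2×26.982 + 3×15.999 = 101.961 g/mol.
Mass of Al2O3 per formula unit = 1.0000 × 101.961 = 101.961 g.
Al2O3 wt% = 101.961 / 162.044 × 100 = 62.92%.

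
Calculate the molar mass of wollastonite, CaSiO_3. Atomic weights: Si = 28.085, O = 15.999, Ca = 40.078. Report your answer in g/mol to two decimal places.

M = 1(40.078) + 1(28.085) + 3(15.999)

116.16 g/mol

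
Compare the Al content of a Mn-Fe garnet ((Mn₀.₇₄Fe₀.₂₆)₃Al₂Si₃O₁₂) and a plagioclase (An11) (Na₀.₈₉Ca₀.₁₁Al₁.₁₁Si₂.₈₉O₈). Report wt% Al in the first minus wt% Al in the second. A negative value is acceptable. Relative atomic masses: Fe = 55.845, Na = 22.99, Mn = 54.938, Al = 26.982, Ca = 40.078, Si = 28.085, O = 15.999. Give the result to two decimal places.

-0.46 percentage points

Al in (Mn₀.₇₄Fe₀.₂₆)₃Al₂Si₃O₁₂: molar mass 495.728 g/mol; 2×26.982 = 53.964 g → 10.89 wt%.
Al in Na₀.₈₉Ca₀.₁₁Al₁.₁₁Si₂.₈₉O₈: molar mass 263.977 g/mol; 1.11×26.982 = 29.950 g → 11.35 wt%.
Difference = 10.89 − 11.35 = -0.46 percentage points.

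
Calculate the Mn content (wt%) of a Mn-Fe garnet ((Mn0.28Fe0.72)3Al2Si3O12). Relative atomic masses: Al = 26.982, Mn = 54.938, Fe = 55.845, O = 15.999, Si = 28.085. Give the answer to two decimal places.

Molar mass of (Mn0.28Fe0.72)3Al2Si3O12: 0.84·54.938 + 2.16·55.845 + 2·26.982 + 3·28.085 + 12·15.999 = 496.980 g/mol.
Mass of Mn per formula unit: 0.84 × 54.938 = 46.148 g.
Weight fraction Mn = 46.148 / 496.980 = 0.0929.

9.29 wt%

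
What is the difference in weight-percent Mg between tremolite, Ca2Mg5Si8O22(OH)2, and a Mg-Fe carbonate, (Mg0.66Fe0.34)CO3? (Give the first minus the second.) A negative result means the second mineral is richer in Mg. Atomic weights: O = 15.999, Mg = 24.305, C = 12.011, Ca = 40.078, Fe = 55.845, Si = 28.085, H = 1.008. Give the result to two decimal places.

-1.92 percentage points

M(Ca2Mg5Si8O22(OH)2) = 812.353 g/mol, so wt% Mg = 121.525/812.353 × 100 = 14.96%.
M((Mg0.66Fe0.34)CO3) = 95.037 g/mol, so wt% Mg = 16.041/95.037 × 100 = 16.88%.
14.96 − 16.88 = -1.92 pp.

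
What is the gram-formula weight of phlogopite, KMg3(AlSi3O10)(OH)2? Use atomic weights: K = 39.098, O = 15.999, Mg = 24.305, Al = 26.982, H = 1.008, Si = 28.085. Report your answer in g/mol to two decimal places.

M = 1×39.098 + 3×24.305 + 1×26.982 + 3×28.085 + 12×15.999 + 2×1.008

417.25 g/mol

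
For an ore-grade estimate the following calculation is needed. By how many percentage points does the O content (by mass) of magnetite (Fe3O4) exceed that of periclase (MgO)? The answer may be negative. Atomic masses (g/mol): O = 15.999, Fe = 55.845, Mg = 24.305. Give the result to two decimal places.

-12.06 percentage points

O in Fe3O4: molar mass 231.531 g/mol; 4×15.999 = 63.996 g → 27.64 wt%.
O in MgO: molar mass 40.304 g/mol; 1×15.999 = 15.999 g → 39.70 wt%.
Difference = 27.64 − 39.70 = -12.06 percentage points.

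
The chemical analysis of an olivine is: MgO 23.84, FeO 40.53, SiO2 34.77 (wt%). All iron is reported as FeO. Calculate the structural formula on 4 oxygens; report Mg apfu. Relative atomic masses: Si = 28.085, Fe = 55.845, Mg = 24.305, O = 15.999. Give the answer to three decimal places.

MgO: 23.84/40.304 = 0.59150 mol → 0.59150 mol Mg, 0.59150 mol O.
FeO: 40.53/71.844 = 0.56414 mol → 0.56414 mol Fe, 0.56414 mol O.
SiO2: 34.77/60.083 = 0.57870 mol → 0.57870 mol Si, 1.15740 mol O.
Total oxygen = 2.31304 mol. Normalization factor = 4/2.31304 = 1.72933.
Mg per 4 O = 0.59150 × 1.72933 = 1.023.

1.023 Mg apfu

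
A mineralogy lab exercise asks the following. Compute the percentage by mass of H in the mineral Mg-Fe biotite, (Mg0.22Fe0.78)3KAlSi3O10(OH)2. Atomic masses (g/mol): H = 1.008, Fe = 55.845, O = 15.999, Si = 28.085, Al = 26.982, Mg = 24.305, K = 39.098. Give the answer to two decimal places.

Formula mass = 0.66*24.305 + 2.34*55.845 + 1*39.098 + 1*26.982 + 3*28.085 + 12*15.999 + 2*1.008 = 491.058 g/mol, of which 2.016 g is H.
So H makes up 2.016/491.058 = 0.0041 of the mass, i.e. 0.41%.

0.41 weight percent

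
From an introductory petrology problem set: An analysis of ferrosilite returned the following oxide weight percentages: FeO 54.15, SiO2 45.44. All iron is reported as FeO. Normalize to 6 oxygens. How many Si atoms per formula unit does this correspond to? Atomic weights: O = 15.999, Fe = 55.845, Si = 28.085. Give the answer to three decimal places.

54.15 wt% FeO ÷ 71.844 g/mol = 0.75372 mol, giving 0.75372 Fe and 0.75372 O.
45.44 wt% SiO2 ÷ 60.083 g/mol = 0.75629 mol, giving 0.75629 Si and 1.51258 O.
Oxygen sums to 2.26630; scaling by 6/2.26630 = 2.64749 puts the formula on 6 O.
Si: 0.75629 × 2.64749 = 2.002 atoms per formula unit.

2.002 Si apfu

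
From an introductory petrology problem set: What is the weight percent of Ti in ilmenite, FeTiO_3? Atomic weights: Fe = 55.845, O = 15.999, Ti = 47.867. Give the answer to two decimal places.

Formula mass = 1*55.845 + 1*47.867 + 3*15.999 = 151.709 g/mol, of which 47.867 g is Ti.
So Ti makes up 47.867/151.709 = 0.3155 of the mass, i.e. 31.55%.

31.55 wt%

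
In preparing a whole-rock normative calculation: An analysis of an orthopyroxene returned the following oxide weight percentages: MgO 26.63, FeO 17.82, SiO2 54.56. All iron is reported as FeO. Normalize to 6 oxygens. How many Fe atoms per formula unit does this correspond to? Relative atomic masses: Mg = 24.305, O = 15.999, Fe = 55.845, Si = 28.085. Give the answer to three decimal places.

MgO: 26.63/40.304 = 0.66073 mol → 0.66073 mol Mg, 0.66073 mol O.
FeO: 17.82/71.844 = 0.24804 mol → 0.24804 mol Fe, 0.24804 mol O.
SiO2: 54.56/60.083 = 0.90808 mol → 0.90808 mol Si, 1.81616 mol O.
Total oxygen = 2.72493 mol. Normalization factor = 6/2.72493 = 2.20189.
Fe per 6 O = 0.24804 × 2.20189 = 0.546.

0.546 Fe apfu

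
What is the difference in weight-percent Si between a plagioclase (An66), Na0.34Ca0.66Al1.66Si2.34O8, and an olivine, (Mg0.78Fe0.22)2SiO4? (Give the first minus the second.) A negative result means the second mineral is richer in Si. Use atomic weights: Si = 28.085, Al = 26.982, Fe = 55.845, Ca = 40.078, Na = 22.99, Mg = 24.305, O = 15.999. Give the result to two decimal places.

5.92 percentage points

First mineral: 65.719 g Si in 272.769 g formula = 24.09 wt% Si.
Second mineral: 28.085 g Si in 154.569 g formula = 18.17 wt% Si.
24.09% − 18.17% gives a difference of 5.92 percentage points.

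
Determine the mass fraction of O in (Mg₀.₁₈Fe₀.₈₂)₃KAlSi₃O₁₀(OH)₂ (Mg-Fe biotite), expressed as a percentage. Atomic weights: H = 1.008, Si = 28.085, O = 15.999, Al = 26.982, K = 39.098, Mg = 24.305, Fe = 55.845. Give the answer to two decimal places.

38.80 mass %

Formula mass = 0.54×24.305 + 2.46×55.845 + 1×39.098 + 1×26.982 + 3×28.085 + 12×15.999 + 2×1.008 = 494.842 g/mol, of which 191.988 g is O.
So O makes up 191.988/494.842 = 0.3880 of the mass, i.e. 38.80%.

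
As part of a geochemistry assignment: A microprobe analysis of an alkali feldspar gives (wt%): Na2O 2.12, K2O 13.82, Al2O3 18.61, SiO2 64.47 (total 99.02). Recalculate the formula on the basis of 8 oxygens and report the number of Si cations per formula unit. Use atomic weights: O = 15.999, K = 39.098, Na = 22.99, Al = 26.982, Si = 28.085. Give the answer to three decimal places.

Na2O: 2.12/61.979 = 0.03421 mol → 0.06842 mol Na, 0.03421 mol O.
K2O: 13.82/94.195 = 0.14672 mol → 0.29344 mol K, 0.14672 mol O.
Al2O3: 18.61/101.961 = 0.18252 mol → 0.36504 mol Al, 0.54756 mol O.
SiO2: 64.47/60.083 = 1.07302 mol → 1.07302 mol Si, 2.14604 mol O.
Total oxygen = 2.87453 mol. Normalization factor = 8/2.87453 = 2.78306.
Si per 8 O = 1.07302 × 2.78306 = 2.986.

2.986 Si apfu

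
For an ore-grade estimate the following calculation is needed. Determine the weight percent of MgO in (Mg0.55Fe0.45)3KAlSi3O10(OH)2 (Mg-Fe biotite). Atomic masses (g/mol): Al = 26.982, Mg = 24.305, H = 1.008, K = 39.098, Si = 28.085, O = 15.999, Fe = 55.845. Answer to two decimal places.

14.46 wt%

M((Mg0.55Fe0.45)3KAlSi3O10(OH)2) = 459.833 g/mol; M(MgO) = 40.304 g/mol.
Moles MgO per formula unit = 1.65 Mg ÷ 1 = 1.6500.
MgO fraction = (1.6500 × 40.304) / 459.833 = 66.502/459.833 = 0.1446.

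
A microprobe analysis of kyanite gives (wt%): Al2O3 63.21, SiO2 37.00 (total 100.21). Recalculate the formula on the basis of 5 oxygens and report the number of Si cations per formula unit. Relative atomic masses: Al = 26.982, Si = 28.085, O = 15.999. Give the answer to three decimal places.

0.996 Si apfu

Al2O3 (M=101.961): mol = 0.61994; Al = 1.23988, O = 1.85982.
SiO2 (M=60.083): mol = 0.61581; Si = 0.61581, O = 1.23162.
ΣO = 3.09144; factor = 5/ΣO = 1.61737.
Si apfu = 0.61581 × 1.61737 = 0.996.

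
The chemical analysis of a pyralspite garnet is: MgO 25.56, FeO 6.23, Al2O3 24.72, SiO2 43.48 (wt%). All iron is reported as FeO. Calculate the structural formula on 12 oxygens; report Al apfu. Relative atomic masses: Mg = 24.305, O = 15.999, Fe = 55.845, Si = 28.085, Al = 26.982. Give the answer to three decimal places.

MgO (M=40.304): mol = 0.63418; Mg = 0.63418, O = 0.63418.
FeO (M=71.844): mol = 0.08672; Fe = 0.08672, O = 0.08672.
Al2O3 (M=101.961): mol = 0.24245; Al = 0.48490, O = 0.72735.
SiO2 (M=60.083): mol = 0.72367; Si = 0.72367, O = 1.44734.
ΣO = 2.89559; factor = 12/ΣO = 4.14423.
Al apfu = 0.48490 × 4.14423 = 2.010.

2.010 Al apfu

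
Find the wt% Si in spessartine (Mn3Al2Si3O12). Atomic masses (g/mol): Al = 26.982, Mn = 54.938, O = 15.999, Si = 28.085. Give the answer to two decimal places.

Molar mass of Mn3Al2Si3O12: 3*54.938 + 2*26.982 + 3*28.085 + 12*15.999 = 495.021 g/mol.
Mass of Si per formula unit: 3 × 28.085 = 84.255 g.
Weight fraction Si = 84.255 / 495.021 = 0.1702.

17.02 wt%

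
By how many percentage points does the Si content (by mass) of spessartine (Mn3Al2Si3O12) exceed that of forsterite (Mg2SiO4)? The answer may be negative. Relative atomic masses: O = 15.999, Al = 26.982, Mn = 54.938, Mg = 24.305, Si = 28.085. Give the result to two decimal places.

-2.94 percentage points

Si in Mn3Al2Si3O12: molar mass 495.021 g/mol; 3×28.085 = 84.255 g → 17.02 wt%.
Si in Mg2SiO4: molar mass 140.691 g/mol; 1×28.085 = 28.085 g → 19.96 wt%.
Difference = 17.02 − 19.96 = -2.94 percentage points.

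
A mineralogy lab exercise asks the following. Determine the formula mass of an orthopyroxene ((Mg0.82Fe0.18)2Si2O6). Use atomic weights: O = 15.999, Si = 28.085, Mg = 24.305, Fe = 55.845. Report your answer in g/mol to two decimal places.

M = 1.64×24.305 + 0.36×55.845 + 2×28.085 + 6×15.999

212.13 g/mol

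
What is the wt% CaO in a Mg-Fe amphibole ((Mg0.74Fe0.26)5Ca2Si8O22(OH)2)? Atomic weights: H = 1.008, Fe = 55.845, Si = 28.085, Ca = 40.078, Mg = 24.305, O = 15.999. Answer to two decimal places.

Formula mass = 853.355 g/mol.
2 Ca → 2.0000 mol CaO per formula unit; M(CaO) = 56.077, so CaO mass = 112.154 g.
112.154/853.355 × 100 = 13.14 wt%.

13.14 wt%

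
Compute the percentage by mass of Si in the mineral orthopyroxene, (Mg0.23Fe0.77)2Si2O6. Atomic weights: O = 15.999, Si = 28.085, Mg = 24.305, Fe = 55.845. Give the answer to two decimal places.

22.53 wt%

Molar mass of (Mg0.23Fe0.77)2Si2O6: 0.46×24.305 + 1.54×55.845 + 2×28.085 + 6×15.999 = 249.346 g/mol.
Mass of Si per formula unit: 2 × 28.085 = 56.170 g.
Weight fraction Si = 56.170 / 249.346 = 0.2253.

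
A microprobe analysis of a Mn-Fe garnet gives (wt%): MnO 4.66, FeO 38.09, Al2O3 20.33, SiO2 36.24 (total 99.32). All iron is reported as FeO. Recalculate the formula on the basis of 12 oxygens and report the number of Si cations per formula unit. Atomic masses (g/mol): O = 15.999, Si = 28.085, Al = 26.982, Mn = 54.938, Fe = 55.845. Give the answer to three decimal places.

4.66 wt% MnO ÷ 70.937 g/mol = 0.06569 mol, giving 0.06569 Mn and 0.06569 O.
38.09 wt% FeO ÷ 71.844 g/mol = 0.53018 mol, giving 0.53018 Fe and 0.53018 O.
20.33 wt% Al2O3 ÷ 101.961 g/mol = 0.19939 mol, giving 0.39878 Al and 0.59817 O.
36.24 wt% SiO2 ÷ 60.083 g/mol = 0.60317 mol, giving 0.60317 Si and 1.20634 O.
Oxygen sums to 2.40038; scaling by 12/2.40038 = 4.99921 puts the formula on 12 O.
Si: 0.60317 × 4.99921 = 3.015 atoms per formula unit.

3.015 Si apfu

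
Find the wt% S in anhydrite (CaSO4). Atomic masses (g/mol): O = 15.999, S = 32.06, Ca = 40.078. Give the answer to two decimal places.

M(CaSO4) = 136.134 g/mol.
S contributes 1 × 32.06 = 32.060 g per mole.
32.060/136.134 = 0.2355 → 23.55%.

23.55 wt%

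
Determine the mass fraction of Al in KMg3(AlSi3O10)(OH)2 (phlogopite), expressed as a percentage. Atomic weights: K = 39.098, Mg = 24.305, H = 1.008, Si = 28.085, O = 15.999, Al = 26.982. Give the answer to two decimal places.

6.47 wt%

M(KMg3(AlSi3O10)(OH)2) = 417.254 g/mol.
Al contributes 1 × 26.982 = 26.982 g per mole.
26.982/417.254 = 0.0647 → 6.47%.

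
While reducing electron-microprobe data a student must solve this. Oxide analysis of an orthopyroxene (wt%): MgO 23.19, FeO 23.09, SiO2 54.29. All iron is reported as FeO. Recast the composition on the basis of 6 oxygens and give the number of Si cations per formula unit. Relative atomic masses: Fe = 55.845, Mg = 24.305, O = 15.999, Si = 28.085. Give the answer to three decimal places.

2.005 Si apfu

23.19 wt% MgO ÷ 40.304 g/mol = 0.57538 mol, giving 0.57538 Mg and 0.57538 O.
23.09 wt% FeO ÷ 71.844 g/mol = 0.32139 mol, giving 0.32139 Fe and 0.32139 O.
54.29 wt% SiO2 ÷ 60.083 g/mol = 0.90358 mol, giving 0.90358 Si and 1.80716 O.
Oxygen sums to 2.70393; scaling by 6/2.70393 = 2.21899 puts the formula on 6 O.
Si: 0.90358 × 2.21899 = 2.005 atoms per formula unit.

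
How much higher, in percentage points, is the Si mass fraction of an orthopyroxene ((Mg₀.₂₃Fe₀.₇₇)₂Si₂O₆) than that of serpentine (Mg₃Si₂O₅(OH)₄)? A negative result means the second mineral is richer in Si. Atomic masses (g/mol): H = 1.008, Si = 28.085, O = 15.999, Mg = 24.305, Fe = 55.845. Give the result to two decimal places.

2.26 percentage points

M((Mg₀.₂₃Fe₀.₇₇)₂Si₂O₆) = 249.346 g/mol, so wt% Si = 56.170/249.346 × 100 = 22.53%.
M(Mg₃Si₂O₅(OH)₄) = 277.108 g/mol, so wt% Si = 56.170/277.108 × 100 = 20.27%.
22.53 − 20.27 = 2.26 pp.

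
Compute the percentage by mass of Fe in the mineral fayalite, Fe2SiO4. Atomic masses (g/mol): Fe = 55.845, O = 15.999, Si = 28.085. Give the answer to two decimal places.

Formula mass = 2·55.845 + 1·28.085 + 4·15.999 = 203.771 g/mol, of which 111.690 g is Fe.
So Fe makes up 111.690/203.771 = 0.5481 of the mass, i.e. 54.81%.

54.81 weight percent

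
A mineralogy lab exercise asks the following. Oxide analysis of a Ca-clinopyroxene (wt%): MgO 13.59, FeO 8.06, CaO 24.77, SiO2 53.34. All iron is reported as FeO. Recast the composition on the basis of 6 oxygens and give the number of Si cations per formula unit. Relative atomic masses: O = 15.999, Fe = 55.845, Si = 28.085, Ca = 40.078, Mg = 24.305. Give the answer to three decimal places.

MgO (M=40.304): mol = 0.33719; Mg = 0.33719, O = 0.33719.
FeO (M=71.844): mol = 0.11219; Fe = 0.11219, O = 0.11219.
CaO (M=56.077): mol = 0.44171; Ca = 0.44171, O = 0.44171.
SiO2 (M=60.083): mol = 0.88777; Si = 0.88777, O = 1.77554.
ΣO = 2.66663; factor = 6/ΣO = 2.25003.
Si apfu = 0.88777 × 2.25003 = 1.998.

1.998 Si apfu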